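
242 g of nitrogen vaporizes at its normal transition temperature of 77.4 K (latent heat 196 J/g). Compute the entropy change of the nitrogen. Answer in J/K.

ΔS = 613 J/K

Heat absorbed by the substance: Q = mL = 242 × 196 = 47432 J.
At constant T, ΔS = Q_rev/T = 47432 / 77.4 = 613 J/K.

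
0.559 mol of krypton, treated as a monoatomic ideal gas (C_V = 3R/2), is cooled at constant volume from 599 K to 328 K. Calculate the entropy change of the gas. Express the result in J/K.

ΔS = -4.2 J/K

At constant volume, ΔS = nC_V ln(T₂/T₁) with C_V = 3R/2 = 12.47 J mol⁻¹ K⁻¹.
ΔS = 0.559 × 12.47 × ln(328/599) = -4.2 J/K.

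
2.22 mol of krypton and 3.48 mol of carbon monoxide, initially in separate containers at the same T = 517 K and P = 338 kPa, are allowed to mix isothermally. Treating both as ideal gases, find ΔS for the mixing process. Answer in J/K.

Mole fractions: x_A = 2.22/5.7 = 0.389, x_B = 0.611.
ΔS_mix = −R(n_A ln x_A + n_B ln x_B) = −8.314 × (2.22 ln 0.389 + 3.48 ln 0.611) = 31.7 J/K.

ΔS_mix = 31.7 J/K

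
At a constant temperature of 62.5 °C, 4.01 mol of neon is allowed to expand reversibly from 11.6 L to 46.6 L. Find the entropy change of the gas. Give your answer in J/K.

ΔS_gas = 46.4 J/K

For an isothermal ideal gas ΔS_gas = nR ln(V₂/V₁) = 4.01 × 8.314 × ln(46.6/11.6) = 46.4 J/K.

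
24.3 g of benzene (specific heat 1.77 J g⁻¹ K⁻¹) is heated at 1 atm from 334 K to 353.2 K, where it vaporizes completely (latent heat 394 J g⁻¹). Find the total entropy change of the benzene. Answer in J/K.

ΔS = 29.5 J/K

Warming step: ΔS₁ = m c ln(T_tr/T_i) = 24.3 × 1.77 × ln(353.2/334) = 2.404 J/K.
Phase change: ΔS₂ = +mL/T_tr = 24.3 × 394 / 353.2 = 27.11 J/K.
ΔS_total = (2.404) + (27.11) = 29.5 J/K.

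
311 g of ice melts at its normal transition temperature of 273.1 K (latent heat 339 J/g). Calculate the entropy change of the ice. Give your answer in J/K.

Heat absorbed by the substance: Q = mL = 311 × 339 = 105429 J.
At constant T, ΔS = Q_rev/T = 105429 / 273.1 = 386 J/K.

ΔS = 386 J/K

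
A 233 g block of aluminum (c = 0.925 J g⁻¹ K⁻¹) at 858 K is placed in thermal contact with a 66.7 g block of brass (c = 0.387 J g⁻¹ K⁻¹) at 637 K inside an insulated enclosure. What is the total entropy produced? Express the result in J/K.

ΔS_total = 0.946 J/K

Energy balance: T_f = (m₁c₁T₁ + m₂c₂T₂)/(m₁c₁ + m₂c₂) = 834.36 K.
ΔS₁ = m₁c₁ ln(T_f/T₁) = 215.525 × ln(834.36/858) = -6.021 J/K.
ΔS₂ = m₂c₂ ln(T_f/T₂) = 25.8129 × ln(834.36/637) = 6.967 J/K.
ΔS_total = -6.021 + 6.967 = 0.946 J/K.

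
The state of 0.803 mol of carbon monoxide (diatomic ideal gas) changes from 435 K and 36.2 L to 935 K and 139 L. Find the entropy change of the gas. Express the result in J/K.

Entropy is a state function: ΔS = nC_V ln(T₂/T₁) + nR ln(V₂/V₁), with C_V = 5R/2 = 20.79 J mol⁻¹ K⁻¹ for a diatomic ideal gas.
ΔS = 0.803 × [20.79 × ln(935/435) + 8.314 × ln(139/36.2)] = 21.8 J/K.

ΔS = 21.8 J/K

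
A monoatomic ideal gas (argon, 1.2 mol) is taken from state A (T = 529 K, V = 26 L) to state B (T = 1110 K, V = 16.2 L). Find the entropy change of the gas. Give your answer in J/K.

Entropy is a state function: ΔS = nC_V ln(T₂/T₁) + nR ln(V₂/V₁), with C_V = 3R/2 = 12.47 J mol⁻¹ K⁻¹ for a monoatomic ideal gas.
ΔS = 1.2 × [12.47 × ln(1110/529) + 8.314 × ln(16.2/26)] = 6.37 J/K.

ΔS = 6.37 J/K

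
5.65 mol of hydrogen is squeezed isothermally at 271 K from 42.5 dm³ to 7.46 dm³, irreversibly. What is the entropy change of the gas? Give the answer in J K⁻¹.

Entropy is a state function, so ΔS_gas depends only on the end states.
For an isothermal ideal gas ΔS_gas = nR ln(V₂/V₁) = 5.65 × 8.314 × ln(7.46/42.5) = -81.7 J/K.

ΔS_gas = -81.7 J/K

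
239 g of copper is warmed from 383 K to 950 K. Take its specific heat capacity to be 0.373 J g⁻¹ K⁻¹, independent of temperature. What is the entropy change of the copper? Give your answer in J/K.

ΔS = 81 J/K

ΔS = ∫dQ_rev/T = m c ln(T₂/T₁) = 239 × 0.373 × ln(950/383) = 81 J/K.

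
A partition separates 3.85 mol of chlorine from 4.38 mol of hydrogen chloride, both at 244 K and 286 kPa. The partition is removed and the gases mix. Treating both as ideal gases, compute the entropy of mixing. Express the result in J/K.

ΔS_mix = 47.3 J/K

Mole fractions: x_A = 3.85/8.23 = 0.468, x_B = 0.532.
ΔS_mix = −R(n_A ln x_A + n_B ln x_B) = −8.314 × (3.85 ln 0.468 + 4.38 ln 0.532) = 47.3 J/K.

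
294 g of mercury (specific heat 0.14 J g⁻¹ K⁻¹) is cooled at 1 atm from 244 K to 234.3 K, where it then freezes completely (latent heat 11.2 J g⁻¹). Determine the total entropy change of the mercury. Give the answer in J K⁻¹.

ΔS = -15.7 J/K

Cooling step: ΔS₁ = m c ln(T_tr/T_i) = 294 × 0.14 × ln(234.3/244) = -1.67 J/K.
Phase change: ΔS₂ = −mL/T_tr = −294 × 11.2 / 234.3 = -14.05 J/K.
ΔS_total = (-1.67) + (-14.05) = -15.7 J/K.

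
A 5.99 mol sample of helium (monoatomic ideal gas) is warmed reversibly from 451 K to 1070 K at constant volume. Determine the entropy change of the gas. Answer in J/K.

ΔS = 64.5 J/K

At constant volume, ΔS = nC_V ln(T₂/T₁) with C_V = 3R/2 = 12.47 J mol⁻¹ K⁻¹.
ΔS = 5.99 × 12.47 × ln(1070/451) = 64.5 J/K.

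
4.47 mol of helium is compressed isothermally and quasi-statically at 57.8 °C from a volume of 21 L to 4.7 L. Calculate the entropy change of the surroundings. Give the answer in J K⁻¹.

For an isothermal ideal gas ΔS_gas = nR ln(V₂/V₁) = 4.47 × 8.314 × ln(4.7/21) = -55.6 J/K.
The process is reversible, so ΔS_surr = −ΔS_gas = 55.6 J/K and ΔS_universe = 0.

ΔS_surr = 55.6 J/K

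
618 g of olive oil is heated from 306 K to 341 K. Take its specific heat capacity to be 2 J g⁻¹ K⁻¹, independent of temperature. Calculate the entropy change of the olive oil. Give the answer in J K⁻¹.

ΔS = 134 J/K

ΔS = ∫dQ_rev/T = m c ln(T₂/T₁) = 618 × 2 × ln(341/306) = 134 J/K.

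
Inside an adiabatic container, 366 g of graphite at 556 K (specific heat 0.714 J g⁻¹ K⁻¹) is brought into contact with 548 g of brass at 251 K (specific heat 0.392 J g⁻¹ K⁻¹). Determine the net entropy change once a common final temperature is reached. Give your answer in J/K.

ΔS_total = 35.5 J/K

Energy balance: T_f = (m₁c₁T₁ + m₂c₂T₂)/(m₁c₁ + m₂c₂) = 418.4 K.
ΔS₁ = m₁c₁ ln(T_f/T₁) = 261.324 × ln(418.4/556) = -74.3 J/K.
ΔS₂ = m₂c₂ ln(T_f/T₂) = 214.816 × ln(418.4/251) = 109.8 J/K.
ΔS_total = -74.3 + 109.8 = 35.5 J/K.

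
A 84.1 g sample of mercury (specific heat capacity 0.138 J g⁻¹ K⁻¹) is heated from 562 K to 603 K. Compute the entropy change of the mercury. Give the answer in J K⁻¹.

ΔS = ∫dQ_rev/T = m c ln(T₂/T₁) = 84.1 × 0.138 × ln(603/562) = 0.817 J/K.

ΔS = 0.817 J/K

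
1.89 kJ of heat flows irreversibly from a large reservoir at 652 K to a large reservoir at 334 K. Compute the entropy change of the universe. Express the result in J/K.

ΔS_total = 2.76 J/K

ΔS_hot = −Q/T_H = −1890/652 = -2.899 J/K and ΔS_cold = +Q/T_C = 1890/334 = 5.659 J/K.
ΔS_total = -2.899 + 5.659 = 2.76 J/K, positive as the second law requires.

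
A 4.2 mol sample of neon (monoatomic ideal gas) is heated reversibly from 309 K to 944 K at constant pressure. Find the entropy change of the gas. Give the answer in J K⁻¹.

ΔS = 97.5 J/K

At constant pressure, ΔS = nC_p ln(T₂/T₁) with C_p = 5R/2 = 20.79 J mol⁻¹ K⁻¹.
ΔS = 4.2 × 20.79 × ln(944/309) = 97.5 J/K.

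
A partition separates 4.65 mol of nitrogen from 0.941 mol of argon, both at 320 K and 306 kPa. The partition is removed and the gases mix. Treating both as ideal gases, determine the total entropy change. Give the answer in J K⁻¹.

ΔS_mix = 21.1 J/K

Mole fractions: x_A = 4.65/5.59 = 0.832, x_B = 0.168.
ΔS_mix = −R(n_A ln x_A + n_B ln x_B) = −8.314 × (4.65 ln 0.832 + 0.941 ln 0.168) = 21.1 J/K.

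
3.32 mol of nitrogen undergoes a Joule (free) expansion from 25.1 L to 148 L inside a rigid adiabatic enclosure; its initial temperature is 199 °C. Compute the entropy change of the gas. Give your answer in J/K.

No heat is exchanged and no work is done, so the ideal-gas temperature stays constant.
Entropy is a state function; using a reversible isothermal path, ΔS_gas = nR ln(V₂/V₁) = 3.32 × 8.314 × ln(148/25.1) = 49 J/K.

ΔS_gas = 49 J/K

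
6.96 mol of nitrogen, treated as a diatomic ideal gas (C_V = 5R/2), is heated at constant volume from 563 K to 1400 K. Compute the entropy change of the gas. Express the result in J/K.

At constant volume, ΔS = nC_V ln(T₂/T₁) with C_V = 5R/2 = 20.79 J mol⁻¹ K⁻¹.
ΔS = 6.96 × 20.79 × ln(1400/563) = 132 J/K.

ΔS = 132 J/K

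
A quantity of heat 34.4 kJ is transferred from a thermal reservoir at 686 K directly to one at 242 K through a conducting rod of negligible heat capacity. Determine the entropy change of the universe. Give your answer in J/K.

ΔS_hot = −Q/T_H = −34400/686 = -50.146 J/K and ΔS_cold = +Q/T_C = 34400/242 = 142.15 J/K.
ΔS_total = -50.146 + 142.15 = 92 J/K, positive as the second law requires.

ΔS_total = 92 J/K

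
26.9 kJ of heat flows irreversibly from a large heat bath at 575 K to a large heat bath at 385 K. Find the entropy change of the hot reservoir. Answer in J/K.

ΔS_hot = -46.8 J/K

The hot reservoir loses heat Q, so ΔS_hot = −Q/T_H = −26900/575 = -46.8 J/K.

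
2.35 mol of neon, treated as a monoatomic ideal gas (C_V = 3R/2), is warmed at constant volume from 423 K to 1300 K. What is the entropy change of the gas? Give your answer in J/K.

At constant volume, ΔS = nC_V ln(T₂/T₁) with C_V = 3R/2 = 12.47 J mol⁻¹ K⁻¹.
ΔS = 2.35 × 12.47 × ln(1300/423) = 32.9 J/K.

ΔS = 32.9 J/K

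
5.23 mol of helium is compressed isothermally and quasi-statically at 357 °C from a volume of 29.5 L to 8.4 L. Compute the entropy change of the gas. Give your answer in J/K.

For an isothermal ideal gas ΔS_gas = nR ln(V₂/V₁) = 5.23 × 8.314 × ln(8.4/29.5) = -54.6 J/K.

ΔS_gas = -54.6 J/K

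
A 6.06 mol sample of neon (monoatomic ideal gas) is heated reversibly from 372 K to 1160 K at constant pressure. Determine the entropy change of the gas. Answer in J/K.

ΔS = 143 J/K

At constant pressure, ΔS = nC_p ln(T₂/T₁) with C_p = 5R/2 = 20.79 J mol⁻¹ K⁻¹.
ΔS = 6.06 × 20.79 × ln(1160/372) = 143 J/K.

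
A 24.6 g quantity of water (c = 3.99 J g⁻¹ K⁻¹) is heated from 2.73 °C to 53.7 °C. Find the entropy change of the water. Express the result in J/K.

ΔS = 16.6 J/K

In kelvin: T₁ = 275.88 K, T₂ = 326.85 K. ΔS = ∫dQ_rev/T = m c ln(T₂/T₁) = 24.6 × 3.99 × ln(326.85/275.88) = 16.6 J/K.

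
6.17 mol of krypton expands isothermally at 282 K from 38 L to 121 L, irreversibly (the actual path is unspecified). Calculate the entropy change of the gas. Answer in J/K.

ΔS_gas = 59.4 J/K

Entropy is a state function, so ΔS_gas depends only on the end states.
For an isothermal ideal gas ΔS_gas = nR ln(V₂/V₁) = 6.17 × 8.314 × ln(121/38) = 59.4 J/K.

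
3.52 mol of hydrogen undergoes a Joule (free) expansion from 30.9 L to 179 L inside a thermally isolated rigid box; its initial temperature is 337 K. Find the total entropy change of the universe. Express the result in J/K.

ΔS_universe = 51.4 J/K

For an ideal gas in free expansion Q = 0 and W = 0, so T is unchanged.
Entropy is a state function; using a reversible isothermal path, ΔS_gas = nR ln(V₂/V₁) = 3.52 × 8.314 × ln(179/30.9) = 51.4 J/K.
The insulated surroundings exchange no heat, so ΔS_surr = 0 and ΔS_universe = ΔS_gas.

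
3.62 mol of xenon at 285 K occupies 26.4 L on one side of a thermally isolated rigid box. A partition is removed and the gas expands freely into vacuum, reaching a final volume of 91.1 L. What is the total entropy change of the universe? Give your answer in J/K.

ΔS_universe = 37.3 J/K

No heat is exchanged and no work is done, so the ideal-gas temperature stays constant.
Entropy is a state function; using a reversible isothermal path, ΔS_gas = nR ln(V₂/V₁) = 3.62 × 8.314 × ln(91.1/26.4) = 37.3 J/K.
The insulated surroundings exchange no heat, so ΔS_surr = 0 and ΔS_universe = ΔS_gas.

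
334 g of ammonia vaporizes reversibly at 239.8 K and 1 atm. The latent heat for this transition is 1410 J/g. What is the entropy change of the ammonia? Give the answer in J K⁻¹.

ΔS = 1960 J/K

Heat absorbed by the substance: Q = mL = 334 × 1410 = 470940 J.
At constant T, ΔS = Q_rev/T = 470940 / 239.8 = 1960 J/K.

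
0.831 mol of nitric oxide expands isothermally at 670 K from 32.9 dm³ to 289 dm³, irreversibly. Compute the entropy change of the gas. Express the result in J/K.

Entropy is a state function, so ΔS_gas depends only on the end states.
For an isothermal ideal gas ΔS_gas = nR ln(V₂/V₁) = 0.831 × 8.314 × ln(289/32.9) = 15 J/K.

ΔS_gas = 15 J/K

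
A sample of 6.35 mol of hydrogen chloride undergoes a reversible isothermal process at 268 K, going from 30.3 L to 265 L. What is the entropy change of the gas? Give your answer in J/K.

ΔS_gas = 114 J/K

For an isothermal ideal gas ΔS_gas = nR ln(V₂/V₁) = 6.35 × 8.314 × ln(265/30.3) = 114 J/K.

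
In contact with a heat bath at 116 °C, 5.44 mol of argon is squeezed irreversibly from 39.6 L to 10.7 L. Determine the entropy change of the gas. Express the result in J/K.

ΔS_gas = -59.2 J/K

Entropy is a state function, so ΔS_gas depends only on the end states.
For an isothermal ideal gas ΔS_gas = nR ln(V₂/V₁) = 5.44 × 8.314 × ln(10.7/39.6) = -59.2 J/K.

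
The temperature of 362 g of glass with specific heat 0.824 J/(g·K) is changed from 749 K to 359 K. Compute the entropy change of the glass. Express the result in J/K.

ΔS = -219 J/K

ΔS = ∫dQ_rev/T = m c ln(T₂/T₁) = 362 × 0.824 × ln(359/749) = -219 J/K.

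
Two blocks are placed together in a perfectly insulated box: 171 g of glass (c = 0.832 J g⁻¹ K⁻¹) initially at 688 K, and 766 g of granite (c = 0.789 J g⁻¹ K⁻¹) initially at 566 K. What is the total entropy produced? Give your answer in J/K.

ΔS_total = 2.28 J/K

Energy balance: T_f = (m₁c₁T₁ + m₂c₂T₂)/(m₁c₁ + m₂c₂) = 589.25 K.
ΔS₁ = m₁c₁ ln(T_f/T₁) = 142.272 × ln(589.25/688) = -22.044 J/K.
ΔS₂ = m₂c₂ ln(T_f/T₂) = 604.374 × ln(589.25/566) = 24.327 J/K.
ΔS_total = -22.044 + 24.327 = 2.28 J/K.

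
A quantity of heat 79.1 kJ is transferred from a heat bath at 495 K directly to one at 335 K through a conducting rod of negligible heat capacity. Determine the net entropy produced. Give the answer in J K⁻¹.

ΔS_hot = −Q/T_H = −79100/495 = -159.8 J/K and ΔS_cold = +Q/T_C = 79100/335 = 236.1 J/K.
ΔS_total = -159.8 + 236.1 = 76.3 J/K, positive as the second law requires.

ΔS_total = 76.3 J/K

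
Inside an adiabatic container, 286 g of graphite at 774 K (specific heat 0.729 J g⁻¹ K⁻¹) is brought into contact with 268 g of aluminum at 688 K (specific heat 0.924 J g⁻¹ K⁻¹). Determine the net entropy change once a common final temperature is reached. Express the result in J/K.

ΔS_total = 0.787 J/K

Energy balance: T_f = (m₁c₁T₁ + m₂c₂T₂)/(m₁c₁ + m₂c₂) = 727.31 K.
ΔS₁ = m₁c₁ ln(T_f/T₁) = 208.494 × ln(727.31/774) = -12.9722 J/K.
ΔS₂ = m₂c₂ ln(T_f/T₂) = 247.632 × ln(727.31/688) = 13.7595 J/K.
ΔS_total = -12.9722 + 13.7595 = 0.787 J/K.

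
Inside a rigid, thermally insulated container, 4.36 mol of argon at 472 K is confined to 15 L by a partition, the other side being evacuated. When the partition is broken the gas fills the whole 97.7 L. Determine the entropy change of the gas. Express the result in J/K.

No heat is exchanged and no work is done, so the ideal-gas temperature stays constant.
Entropy is a state function; using a reversible isothermal path, ΔS_gas = nR ln(V₂/V₁) = 4.36 × 8.314 × ln(97.7/15) = 67.9 J/K.

ΔS_gas = 67.9 J/K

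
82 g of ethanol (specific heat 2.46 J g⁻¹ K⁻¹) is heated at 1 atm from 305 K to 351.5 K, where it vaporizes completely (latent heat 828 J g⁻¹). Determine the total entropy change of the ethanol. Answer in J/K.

Warming step: ΔS₁ = m c ln(T_tr/T_i) = 82 × 2.46 × ln(351.5/305) = 28.62 J/K.
Phase change: ΔS₂ = +mL/T_tr = 82 × 828 / 351.5 = 193.2 J/K.
ΔS_total = (28.62) + (193.2) = 222 J/K.

ΔS = 222 J/K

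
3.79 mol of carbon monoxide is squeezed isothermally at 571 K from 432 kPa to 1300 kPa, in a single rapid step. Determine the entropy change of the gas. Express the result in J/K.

ΔS_gas = -34.7 J/K

Entropy is a state function, so ΔS_gas depends only on the end states.
For an isothermal ideal gas ΔS_gas = nR ln(P₁/P₂) = 3.79 × 8.314 × ln(432/1300) = -34.7 J/K.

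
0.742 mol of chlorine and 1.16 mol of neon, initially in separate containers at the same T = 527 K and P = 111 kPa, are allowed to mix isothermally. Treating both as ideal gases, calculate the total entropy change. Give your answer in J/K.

Mole fractions: x_A = 0.742/1.9 = 0.39, x_B = 0.61.
ΔS_mix = −R(n_A ln x_A + n_B ln x_B) = −8.314 × (0.742 ln 0.39 + 1.16 ln 0.61) = 10.6 J/K.

ΔS_mix = 10.6 J/K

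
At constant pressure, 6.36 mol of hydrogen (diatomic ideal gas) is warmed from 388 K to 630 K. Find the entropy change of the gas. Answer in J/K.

At constant pressure, ΔS = nC_p ln(T₂/T₁) with C_p = 7R/2 = 29.1 J mol⁻¹ K⁻¹.
ΔS = 6.36 × 29.1 × ln(630/388) = 89.7 J/K.

ΔS = 89.7 J/K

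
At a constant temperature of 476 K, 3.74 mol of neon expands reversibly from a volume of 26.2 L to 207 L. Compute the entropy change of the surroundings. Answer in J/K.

ΔS_surr = -64.3 J/K

For an isothermal ideal gas ΔS_gas = nR ln(V₂/V₁) = 3.74 × 8.314 × ln(207/26.2) = 64.3 J/K.
The process is reversible, so ΔS_surr = −ΔS_gas = -64.3 J/K and ΔS_universe = 0.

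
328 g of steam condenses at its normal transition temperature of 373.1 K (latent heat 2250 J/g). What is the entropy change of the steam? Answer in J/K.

ΔS = -1980 J/K

Heat released by the substance: Q = −mL = −328 × 2250 = −738000 J.
At constant T, ΔS = Q_rev/T = −738000 / 373.1 = -1980 J/K.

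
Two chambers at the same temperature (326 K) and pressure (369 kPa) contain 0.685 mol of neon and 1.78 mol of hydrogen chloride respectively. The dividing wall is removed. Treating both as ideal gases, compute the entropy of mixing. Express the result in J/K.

Mole fractions: x_A = 0.685/2.46 = 0.278, x_B = 0.722.
ΔS_mix = −R(n_A ln x_A + n_B ln x_B) = −8.314 × (0.685 ln 0.278 + 1.78 ln 0.722) = 12.1 J/K.

ΔS_mix = 12.1 J/K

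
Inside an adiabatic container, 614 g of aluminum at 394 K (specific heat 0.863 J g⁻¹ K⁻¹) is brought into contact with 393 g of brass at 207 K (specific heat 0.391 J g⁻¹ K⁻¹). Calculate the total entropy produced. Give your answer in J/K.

ΔS_total = 21.8 J/K

Energy balance: T_f = (m₁c₁T₁ + m₂c₂T₂)/(m₁c₁ + m₂c₂) = 351.96 K.
ΔS₁ = m₁c₁ ln(T_f/T₁) = 529.882 × ln(351.96/394) = -59.79 J/K.
ΔS₂ = m₂c₂ ln(T_f/T₂) = 153.663 × ln(351.96/207) = 81.56 J/K.
ΔS_total = -59.79 + 81.56 = 21.8 J/K.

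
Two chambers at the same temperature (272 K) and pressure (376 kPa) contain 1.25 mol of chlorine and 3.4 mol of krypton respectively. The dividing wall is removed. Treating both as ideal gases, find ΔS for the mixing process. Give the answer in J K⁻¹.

Mole fractions: x_A = 1.25/4.65 = 0.269, x_B = 0.731.
ΔS_mix = −R(n_A ln x_A + n_B ln x_B) = −8.314 × (1.25 ln 0.269 + 3.4 ln 0.731) = 22.5 J/K.

ΔS_mix = 22.5 J/K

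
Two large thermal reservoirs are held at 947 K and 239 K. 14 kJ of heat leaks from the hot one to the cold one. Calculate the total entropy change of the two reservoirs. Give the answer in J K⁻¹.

ΔS_total = 43.8 J/K

ΔS_hot = −Q/T_H = −14000/947 = -14.78 J/K and ΔS_cold = +Q/T_C = 14000/239 = 58.58 J/K.
ΔS_total = -14.78 + 58.58 = 43.8 J/K, positive as the second law requires.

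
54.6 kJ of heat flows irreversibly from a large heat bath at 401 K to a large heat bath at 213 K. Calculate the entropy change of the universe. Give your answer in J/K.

ΔS_hot = −Q/T_H = −54600/401 = -136.2 J/K and ΔS_cold = +Q/T_C = 54600/213 = 256.3 J/K.
ΔS_total = -136.2 + 256.3 = 120 J/K, positive as the second law requires.

ΔS_total = 120 J/K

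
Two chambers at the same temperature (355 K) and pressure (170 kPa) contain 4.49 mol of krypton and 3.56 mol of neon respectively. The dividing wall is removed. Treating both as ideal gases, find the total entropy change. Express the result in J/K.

ΔS_mix = 45.9 J/K

Mole fractions: x_A = 4.49/8.05 = 0.558, x_B = 0.442.
ΔS_mix = −R(n_A ln x_A + n_B ln x_B) = −8.314 × (4.49 ln 0.558 + 3.56 ln 0.442) = 45.9 J/K.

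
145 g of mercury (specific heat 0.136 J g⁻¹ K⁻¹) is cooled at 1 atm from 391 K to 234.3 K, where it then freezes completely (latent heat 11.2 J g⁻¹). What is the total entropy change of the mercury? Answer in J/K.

ΔS = -17 J/K

Cooling step: ΔS₁ = m c ln(T_tr/T_i) = 145 × 0.136 × ln(234.3/391) = -10.1 J/K.
Phase change: ΔS₂ = −mL/T_tr = −145 × 11.2 / 234.3 = -6.931 J/K.
ΔS_total = (-10.1) + (-6.931) = -17 J/K.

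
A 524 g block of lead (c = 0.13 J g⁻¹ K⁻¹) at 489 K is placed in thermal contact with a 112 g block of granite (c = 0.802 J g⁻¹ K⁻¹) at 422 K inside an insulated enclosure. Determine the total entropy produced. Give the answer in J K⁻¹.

ΔS_total = 0.423 J/K

Energy balance: T_f = (m₁c₁T₁ + m₂c₂T₂)/(m₁c₁ + m₂c₂) = 450.9 K.
ΔS₁ = m₁c₁ ln(T_f/T₁) = 68.12 × ln(450.9/489) = -5.526 J/K.
ΔS₂ = m₂c₂ ln(T_f/T₂) = 89.824 × ln(450.9/422) = 5.949 J/K.
ΔS_total = -5.526 + 5.949 = 0.423 J/K.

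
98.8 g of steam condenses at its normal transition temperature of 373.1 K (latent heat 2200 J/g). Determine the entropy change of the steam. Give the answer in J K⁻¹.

Heat released by the substance: Q = −mL = −98.8 × 2200 = −217360 J.
At constant T, ΔS = Q_rev/T = −217360 / 373.1 = -583 J/K.

ΔS = -583 J/K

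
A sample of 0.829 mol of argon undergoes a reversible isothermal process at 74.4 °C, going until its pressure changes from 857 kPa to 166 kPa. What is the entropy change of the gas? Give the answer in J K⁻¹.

For an isothermal ideal gas ΔS_gas = nR ln(P₁/P₂) = 0.829 × 8.314 × ln(857/166) = 11.3 J/K.

ΔS_gas = 11.3 J/K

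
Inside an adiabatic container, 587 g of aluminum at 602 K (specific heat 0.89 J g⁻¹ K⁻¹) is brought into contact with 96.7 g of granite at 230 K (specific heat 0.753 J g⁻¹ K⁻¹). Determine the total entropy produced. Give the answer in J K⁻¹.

Energy balance: T_f = (m₁c₁T₁ + m₂c₂T₂)/(m₁c₁ + m₂c₂) = 556.49 K.
ΔS₁ = m₁c₁ ln(T_f/T₁) = 522.43 × ln(556.49/602) = -41.06 J/K.
ΔS₂ = m₂c₂ ln(T_f/T₂) = 72.8151 × ln(556.49/230) = 64.34 J/K.
ΔS_total = -41.06 + 64.34 = 23.3 J/K.

ΔS_total = 23.3 J/K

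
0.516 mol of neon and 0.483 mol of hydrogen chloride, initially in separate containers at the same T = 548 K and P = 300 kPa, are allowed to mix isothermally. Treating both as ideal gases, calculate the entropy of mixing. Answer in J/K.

ΔS_mix = 5.75 J/K

Mole fractions: x_A = 0.516/0.999 = 0.517, x_B = 0.483.
ΔS_mix = −R(n_A ln x_A + n_B ln x_B) = −8.314 × (0.516 ln 0.517 + 0.483 ln 0.483) = 5.75 J/K.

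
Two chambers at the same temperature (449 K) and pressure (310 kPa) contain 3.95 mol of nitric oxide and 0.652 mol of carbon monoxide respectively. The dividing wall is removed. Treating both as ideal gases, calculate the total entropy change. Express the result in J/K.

ΔS_mix = 15.6 J/K

Mole fractions: x_A = 3.95/4.6 = 0.858, x_B = 0.142.
ΔS_mix = −R(n_A ln x_A + n_B ln x_B) = −8.314 × (3.95 ln 0.858 + 0.652 ln 0.142) = 15.6 J/K.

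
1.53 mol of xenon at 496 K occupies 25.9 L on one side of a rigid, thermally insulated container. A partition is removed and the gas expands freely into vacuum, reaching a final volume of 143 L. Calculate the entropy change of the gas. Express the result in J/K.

ΔS_gas = 21.7 J/K

No heat is exchanged and no work is done, so the ideal-gas temperature stays constant.
Entropy is a state function; using a reversible isothermal path, ΔS_gas = nR ln(V₂/V₁) = 1.53 × 8.314 × ln(143/25.9) = 21.7 J/K.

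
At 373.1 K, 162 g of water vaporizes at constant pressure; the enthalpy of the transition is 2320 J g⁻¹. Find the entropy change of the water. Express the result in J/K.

Heat absorbed by the substance: Q = mL = 162 × 2320 = 375840 J.
At constant T, ΔS = Q_rev/T = 375840 / 373.1 = 1010 J/K.

ΔS = 1010 J/K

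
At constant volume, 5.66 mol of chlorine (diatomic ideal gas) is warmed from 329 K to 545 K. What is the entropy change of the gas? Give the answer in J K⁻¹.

At constant volume, ΔS = nC_V ln(T₂/T₁) with C_V = 5R/2 = 20.79 J mol⁻¹ K⁻¹.
ΔS = 5.66 × 20.79 × ln(545/329) = 59.4 J/K.

ΔS = 59.4 J/K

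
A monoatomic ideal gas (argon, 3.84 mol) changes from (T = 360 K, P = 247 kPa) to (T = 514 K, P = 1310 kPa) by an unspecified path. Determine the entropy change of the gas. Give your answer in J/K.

ΔS = nC_p ln(T₂/T₁) − nR ln(P₂/P₁), with C_p = 5R/2 = 20.79 J mol⁻¹ K⁻¹ for a monoatomic ideal gas.
ΔS = 3.84 × [20.79 × ln(514/360) − 8.314 × ln(1310/247)] = -24.8 J/K.

ΔS = -24.8 J/K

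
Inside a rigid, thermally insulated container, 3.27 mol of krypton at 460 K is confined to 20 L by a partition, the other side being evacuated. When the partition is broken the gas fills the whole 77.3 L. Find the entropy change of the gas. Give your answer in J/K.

For an ideal gas in free expansion Q = 0 and W = 0, so T is unchanged.
Entropy is a state function; using a reversible isothermal path, ΔS_gas = nR ln(V₂/V₁) = 3.27 × 8.314 × ln(77.3/20) = 36.8 J/K.

ΔS_gas = 36.8 J/K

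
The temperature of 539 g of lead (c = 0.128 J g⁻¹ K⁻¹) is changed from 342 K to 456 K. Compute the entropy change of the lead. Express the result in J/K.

ΔS = 19.8 J/K

ΔS = ∫dQ_rev/T = m c ln(T₂/T₁) = 539 × 0.128 × ln(456/342) = 19.8 J/K.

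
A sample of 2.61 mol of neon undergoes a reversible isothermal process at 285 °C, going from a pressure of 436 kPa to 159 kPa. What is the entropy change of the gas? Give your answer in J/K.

For an isothermal ideal gas ΔS_gas = nR ln(P₁/P₂) = 2.61 × 8.314 × ln(436/159) = 21.9 J/K.

ΔS_gas = 21.9 J/K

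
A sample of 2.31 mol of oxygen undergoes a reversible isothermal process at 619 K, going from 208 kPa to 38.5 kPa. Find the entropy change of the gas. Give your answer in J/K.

For an isothermal ideal gas ΔS_gas = nR ln(P₁/P₂) = 2.31 × 8.314 × ln(208/38.5) = 32.4 J/K.

ΔS_gas = 32.4 J/K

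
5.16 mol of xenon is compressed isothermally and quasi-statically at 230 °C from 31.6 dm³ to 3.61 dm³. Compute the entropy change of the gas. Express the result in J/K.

ΔS_gas = -93.1 J/K

For an isothermal ideal gas ΔS_gas = nR ln(V₂/V₁) = 5.16 × 8.314 × ln(3.61/31.6) = -93.1 J/K.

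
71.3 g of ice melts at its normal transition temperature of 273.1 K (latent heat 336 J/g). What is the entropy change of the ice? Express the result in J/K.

ΔS = 87.7 J/K

Heat absorbed by the substance: Q = mL = 71.3 × 336 = 23956.8 J.
At constant T, ΔS = Q_rev/T = 23956.8 / 273.1 = 87.7 J/K.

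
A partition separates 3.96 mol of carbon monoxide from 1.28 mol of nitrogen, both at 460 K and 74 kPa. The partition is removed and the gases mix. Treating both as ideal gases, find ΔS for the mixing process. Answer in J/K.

ΔS_mix = 24.2 J/K

Mole fractions: x_A = 3.96/5.24 = 0.756, x_B = 0.244.
ΔS_mix = −R(n_A ln x_A + n_B ln x_B) = −8.314 × (3.96 ln 0.756 + 1.28 ln 0.244) = 24.2 J/K.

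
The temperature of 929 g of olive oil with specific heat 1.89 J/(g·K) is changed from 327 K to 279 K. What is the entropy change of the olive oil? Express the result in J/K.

ΔS = ∫dQ_rev/T = m c ln(T₂/T₁) = 929 × 1.89 × ln(279/327) = -279 J/K.

ΔS = -279 J/K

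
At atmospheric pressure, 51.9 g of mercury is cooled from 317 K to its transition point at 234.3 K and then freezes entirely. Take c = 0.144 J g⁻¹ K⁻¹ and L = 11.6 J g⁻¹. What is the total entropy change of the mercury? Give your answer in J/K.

ΔS = -4.83 J/K

Cooling step: ΔS₁ = m c ln(T_tr/T_i) = 51.9 × 0.144 × ln(234.3/317) = -2.259 J/K.
Phase change: ΔS₂ = −mL/T_tr = −51.9 × 11.6 / 234.3 = -2.57 J/K.
ΔS_total = (-2.259) + (-2.57) = -4.83 J/K.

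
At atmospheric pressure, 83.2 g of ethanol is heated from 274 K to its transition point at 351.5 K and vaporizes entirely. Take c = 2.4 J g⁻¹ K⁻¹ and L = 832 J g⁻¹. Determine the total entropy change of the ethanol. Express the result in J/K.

ΔS = 247 J/K

Warming step: ΔS₁ = m c ln(T_tr/T_i) = 83.2 × 2.4 × ln(351.5/274) = 49.74 J/K.
Phase change: ΔS₂ = +mL/T_tr = 83.2 × 832 / 351.5 = 196.9 J/K.
ΔS_total = (49.74) + (196.9) = 247 J/K.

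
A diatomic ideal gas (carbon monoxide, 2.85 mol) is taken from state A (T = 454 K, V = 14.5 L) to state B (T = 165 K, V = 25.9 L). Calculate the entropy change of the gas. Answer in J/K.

Entropy is a state function: ΔS = nC_V ln(T₂/T₁) + nR ln(V₂/V₁), with C_V = 5R/2 = 20.79 J mol⁻¹ K⁻¹ for a diatomic ideal gas.
ΔS = 2.85 × [20.79 × ln(165/454) + 8.314 × ln(25.9/14.5)] = -46.2 J/K.

ΔS = -46.2 J/K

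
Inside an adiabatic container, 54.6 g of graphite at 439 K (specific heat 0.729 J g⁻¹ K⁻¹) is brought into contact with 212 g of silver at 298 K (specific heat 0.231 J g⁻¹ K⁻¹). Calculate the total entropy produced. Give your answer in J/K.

ΔS_total = 1.66 J/K

Energy balance: T_f = (m₁c₁T₁ + m₂c₂T₂)/(m₁c₁ + m₂c₂) = 361.22 K.
ΔS₁ = m₁c₁ ln(T_f/T₁) = 39.8034 × ln(361.22/439) = -7.762 J/K.
ΔS₂ = m₂c₂ ln(T_f/T₂) = 48.972 × ln(361.22/298) = 9.422 J/K.
ΔS_total = -7.762 + 9.422 = 1.66 J/K.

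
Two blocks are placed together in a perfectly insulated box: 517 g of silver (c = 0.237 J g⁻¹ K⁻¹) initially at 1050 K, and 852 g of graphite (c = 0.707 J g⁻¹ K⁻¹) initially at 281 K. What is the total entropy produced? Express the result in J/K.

Energy balance: T_f = (m₁c₁T₁ + m₂c₂T₂)/(m₁c₁ + m₂c₂) = 410.98 K.
ΔS₁ = m₁c₁ ln(T_f/T₁) = 122.529 × ln(410.98/1050) = -114.9 J/K.
ΔS₂ = m₂c₂ ln(T_f/T₂) = 602.364 × ln(410.98/281) = 229 J/K.
ΔS_total = -114.9 + 229 = 114 J/K.

ΔS_total = 114 J/K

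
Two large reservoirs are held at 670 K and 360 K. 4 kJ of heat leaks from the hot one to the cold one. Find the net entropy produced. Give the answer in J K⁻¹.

ΔS_total = 5.14 J/K

ΔS_hot = −Q/T_H = −4000/670 = -5.97 J/K and ΔS_cold = +Q/T_C = 4000/360 = 11.11 J/K.
ΔS_total = -5.97 + 11.11 = 5.14 J/K, positive as the second law requires.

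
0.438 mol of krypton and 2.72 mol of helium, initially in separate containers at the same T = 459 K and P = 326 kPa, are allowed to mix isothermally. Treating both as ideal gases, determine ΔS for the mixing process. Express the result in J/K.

ΔS_mix = 10.6 J/K

Mole fractions: x_A = 0.438/3.16 = 0.139, x_B = 0.861.
ΔS_mix = −R(n_A ln x_A + n_B ln x_B) = −8.314 × (0.438 ln 0.139 + 2.72 ln 0.861) = 10.6 J/K.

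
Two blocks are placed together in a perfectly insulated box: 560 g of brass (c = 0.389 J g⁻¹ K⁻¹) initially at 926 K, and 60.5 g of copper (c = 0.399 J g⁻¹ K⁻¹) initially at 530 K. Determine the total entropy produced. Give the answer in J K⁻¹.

Energy balance: T_f = (m₁c₁T₁ + m₂c₂T₂)/(m₁c₁ + m₂c₂) = 886.5 K.
ΔS₁ = m₁c₁ ln(T_f/T₁) = 217.84 × ln(886.5/926) = -9.497 J/K.
ΔS₂ = m₂c₂ ln(T_f/T₂) = 24.1395 × ln(886.5/530) = 12.42 J/K.
ΔS_total = -9.497 + 12.42 = 2.92 J/K.

ΔS_total = 2.92 J/K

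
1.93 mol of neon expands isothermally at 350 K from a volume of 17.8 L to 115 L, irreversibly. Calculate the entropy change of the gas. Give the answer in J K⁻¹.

Entropy is a state function, so ΔS_gas depends only on the end states.
For an isothermal ideal gas ΔS_gas = nR ln(V₂/V₁) = 1.93 × 8.314 × ln(115/17.8) = 29.9 J/K.

ΔS_gas = 29.9 J/K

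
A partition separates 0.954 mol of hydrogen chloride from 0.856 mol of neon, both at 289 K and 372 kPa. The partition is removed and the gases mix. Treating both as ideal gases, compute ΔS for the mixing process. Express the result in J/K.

Mole fractions: x_A = 0.954/1.81 = 0.527, x_B = 0.473.
ΔS_mix = −R(n_A ln x_A + n_B ln x_B) = −8.314 × (0.954 ln 0.527 + 0.856 ln 0.473) = 10.4 J/K.

ΔS_mix = 10.4 J/K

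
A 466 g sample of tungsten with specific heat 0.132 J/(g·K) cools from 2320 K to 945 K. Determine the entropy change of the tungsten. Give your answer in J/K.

ΔS = -55.2 J/K

ΔS = ∫dQ_rev/T = m c ln(T₂/T₁) = 466 × 0.132 × ln(945/2320) = -55.2 J/K.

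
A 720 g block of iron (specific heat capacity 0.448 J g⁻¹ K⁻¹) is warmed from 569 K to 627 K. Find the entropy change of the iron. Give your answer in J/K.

ΔS = ∫dQ_rev/T = m c ln(T₂/T₁) = 720 × 0.448 × ln(627/569) = 31.3 J/K.

ΔS = 31.3 J/K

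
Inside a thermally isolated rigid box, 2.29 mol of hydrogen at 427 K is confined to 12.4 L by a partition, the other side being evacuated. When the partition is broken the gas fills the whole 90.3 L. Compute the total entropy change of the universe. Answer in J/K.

For an ideal gas in free expansion Q = 0 and W = 0, so T is unchanged.
Entropy is a state function; using a reversible isothermal path, ΔS_gas = nR ln(V₂/V₁) = 2.29 × 8.314 × ln(90.3/12.4) = 37.8 J/K.
The insulated surroundings exchange no heat, so ΔS_surr = 0 and ΔS_universe = ΔS_gas.

ΔS_universe = 37.8 J/K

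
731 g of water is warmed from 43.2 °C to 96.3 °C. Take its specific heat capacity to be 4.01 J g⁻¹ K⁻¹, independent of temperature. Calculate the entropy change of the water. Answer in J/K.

ΔS = 455 J/K

In kelvin: T₁ = 316.35 K, T₂ = 369.45 K. ΔS = ∫dQ_rev/T = m c ln(T₂/T₁) = 731 × 4.01 × ln(369.45/316.35) = 455 J/K.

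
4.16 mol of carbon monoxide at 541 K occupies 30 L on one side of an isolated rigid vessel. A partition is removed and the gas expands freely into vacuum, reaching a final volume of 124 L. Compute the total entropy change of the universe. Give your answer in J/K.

ΔS_universe = 49.1 J/K

For an ideal gas in free expansion Q = 0 and W = 0, so T is unchanged.
Entropy is a state function; using a reversible isothermal path, ΔS_gas = nR ln(V₂/V₁) = 4.16 × 8.314 × ln(124/30) = 49.1 J/K.
The insulated surroundings exchange no heat, so ΔS_surr = 0 and ΔS_universe = ΔS_gas.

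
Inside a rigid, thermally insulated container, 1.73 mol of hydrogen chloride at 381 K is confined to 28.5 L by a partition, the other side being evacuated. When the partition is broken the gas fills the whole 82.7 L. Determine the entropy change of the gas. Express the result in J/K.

ΔS_gas = 15.3 J/K

For an ideal gas in free expansion Q = 0 and W = 0, so T is unchanged.
Entropy is a state function; using a reversible isothermal path, ΔS_gas = nR ln(V₂/V₁) = 1.73 × 8.314 × ln(82.7/28.5) = 15.3 J/K.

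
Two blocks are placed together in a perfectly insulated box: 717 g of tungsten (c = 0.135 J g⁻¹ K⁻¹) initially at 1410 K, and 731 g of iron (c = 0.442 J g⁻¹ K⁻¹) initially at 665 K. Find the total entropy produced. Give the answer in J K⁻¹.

Energy balance: T_f = (m₁c₁T₁ + m₂c₂T₂)/(m₁c₁ + m₂c₂) = 836.74 K.
ΔS₁ = m₁c₁ ln(T_f/T₁) = 96.795 × ln(836.74/1410) = -50.51 J/K.
ΔS₂ = m₂c₂ ln(T_f/T₂) = 323.102 × ln(836.74/665) = 74.22 J/K.
ΔS_total = -50.51 + 74.22 = 23.7 J/K.

ΔS_total = 23.7 J/K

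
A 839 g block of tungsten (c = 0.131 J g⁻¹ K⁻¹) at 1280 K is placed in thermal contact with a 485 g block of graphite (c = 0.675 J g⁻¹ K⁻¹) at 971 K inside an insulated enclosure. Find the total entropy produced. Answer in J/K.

Energy balance: T_f = (m₁c₁T₁ + m₂c₂T₂)/(m₁c₁ + m₂c₂) = 1048.7 K.
ΔS₁ = m₁c₁ ln(T_f/T₁) = 109.909 × ln(1048.7/1280) = -21.91 J/K.
ΔS₂ = m₂c₂ ln(T_f/T₂) = 327.375 × ln(1048.7/971) = 25.19 J/K.
ΔS_total = -21.91 + 25.19 = 3.28 J/K.

ΔS_total = 3.28 J/K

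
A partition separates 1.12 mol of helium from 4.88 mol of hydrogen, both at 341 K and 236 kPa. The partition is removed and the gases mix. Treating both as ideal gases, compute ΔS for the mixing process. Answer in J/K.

Mole fractions: x_A = 1.12/6 = 0.187, x_B = 0.813.
ΔS_mix = −R(n_A ln x_A + n_B ln x_B) = −8.314 × (1.12 ln 0.187 + 4.88 ln 0.813) = 24 J/K.

ΔS_mix = 24 J/K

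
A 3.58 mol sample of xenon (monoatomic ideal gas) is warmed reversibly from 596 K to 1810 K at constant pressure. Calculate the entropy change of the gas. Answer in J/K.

ΔS = 82.7 J/K

At constant pressure, ΔS = nC_p ln(T₂/T₁) with C_p = 5R/2 = 20.79 J mol⁻¹ K⁻¹.
ΔS = 3.58 × 20.79 × ln(1810/596) = 82.7 J/K.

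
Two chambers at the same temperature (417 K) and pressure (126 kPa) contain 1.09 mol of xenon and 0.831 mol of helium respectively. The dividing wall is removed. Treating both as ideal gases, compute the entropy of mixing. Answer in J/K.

ΔS_mix = 10.9 J/K

Mole fractions: x_A = 1.09/1.92 = 0.567, x_B = 0.433.
ΔS_mix = −R(n_A ln x_A + n_B ln x_B) = −8.314 × (1.09 ln 0.567 + 0.831 ln 0.433) = 10.9 J/K.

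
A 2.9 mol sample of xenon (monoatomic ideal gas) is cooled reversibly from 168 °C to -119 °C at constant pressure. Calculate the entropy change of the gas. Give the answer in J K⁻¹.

In kelvin: T₁ = 441.15 K, T₂ = 154.15 K. At constant pressure, ΔS = nC_p ln(T₂/T₁) with C_p = 5R/2 = 20.79 J mol⁻¹ K⁻¹.
ΔS = 2.9 × 20.79 × ln(154.15/441.15) = -63.4 J/K.

ΔS = -63.4 J/K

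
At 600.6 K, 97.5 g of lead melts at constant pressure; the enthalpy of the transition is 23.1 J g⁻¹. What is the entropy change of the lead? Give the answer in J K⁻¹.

ΔS = 3.75 J/K

Heat absorbed by the substance: Q = mL = 97.5 × 23.1 = 2252.25 J.
At constant T, ΔS = Q_rev/T = 2252.25 / 600.6 = 3.75 J/K.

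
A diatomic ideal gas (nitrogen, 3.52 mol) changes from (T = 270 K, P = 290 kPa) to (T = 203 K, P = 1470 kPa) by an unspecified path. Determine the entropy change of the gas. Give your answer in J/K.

ΔS = -76.7 J/K

ΔS = nC_p ln(T₂/T₁) − nR ln(P₂/P₁), with C_p = 7R/2 = 29.1 J mol⁻¹ K⁻¹ for a diatomic ideal gas.
ΔS = 3.52 × [29.1 × ln(203/270) − 8.314 × ln(1470/290)] = -76.7 J/K.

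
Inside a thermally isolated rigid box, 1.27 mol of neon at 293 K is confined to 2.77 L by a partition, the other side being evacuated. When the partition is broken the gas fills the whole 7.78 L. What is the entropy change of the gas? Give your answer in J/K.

For an ideal gas in free expansion Q = 0 and W = 0, so T is unchanged.
Entropy is a state function; using a reversible isothermal path, ΔS_gas = nR ln(V₂/V₁) = 1.27 × 8.314 × ln(7.78/2.77) = 10.9 J/K.

ΔS_gas = 10.9 J/K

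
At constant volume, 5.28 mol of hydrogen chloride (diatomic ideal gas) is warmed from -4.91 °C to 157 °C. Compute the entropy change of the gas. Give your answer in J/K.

In kelvin: T₁ = 268.24 K, T₂ = 430.15 K. At constant volume, ΔS = nC_V ln(T₂/T₁) with C_V = 5R/2 = 20.79 J mol⁻¹ K⁻¹.
ΔS = 5.28 × 20.79 × ln(430.15/268.24) = 51.8 J/K.

ΔS = 51.8 J/K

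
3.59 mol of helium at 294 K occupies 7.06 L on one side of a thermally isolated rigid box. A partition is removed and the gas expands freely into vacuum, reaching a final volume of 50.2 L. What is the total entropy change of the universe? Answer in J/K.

For an ideal gas in free expansion Q = 0 and W = 0, so T is unchanged.
Entropy is a state function; using a reversible isothermal path, ΔS_gas = nR ln(V₂/V₁) = 3.59 × 8.314 × ln(50.2/7.06) = 58.5 J/K.
The insulated surroundings exchange no heat, so ΔS_surr = 0 and ΔS_universe = ΔS_gas.

ΔS_universe = 58.5 J/K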